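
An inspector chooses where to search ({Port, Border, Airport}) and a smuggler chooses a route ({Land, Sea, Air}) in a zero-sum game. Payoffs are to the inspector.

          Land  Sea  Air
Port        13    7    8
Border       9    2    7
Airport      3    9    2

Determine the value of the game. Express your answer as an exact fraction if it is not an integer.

29/4

Row minima: Port → 7, Border → 2, Airport → 2; maximin = 7.
Column maxima: Land → 13, Sea → 9, Air → 8; minimax = 8.
7 ≠ 8, so there is no saddle point; optimal play is mixed.
Border is strictly dominated by Port, so the inspector never plays it.
Land is strictly dominated by Air (it gives the inspector strictly more in every row), so the smuggler never plays it.
On the remaining 2×2 (Port, Airport vs Sea, Air):
Let the inspector play Port with probability p. Expected payoff against Sea: 7p + 9(1−p) = −2p + 9; against Air: 8p + 2(1−p) = 6p + 2.
Setting these equal: −2p + 9 = 6p + 2 ⇒ −8p = -7 ⇒ p = 7/8, and the value is (-2)·(7/8) + 9 = 29/4.
For the smuggler: with q = P(Sea), equating Port's and Airport's payoffs gives −q + 8 = 7q + 2 ⇒ q = 3/4.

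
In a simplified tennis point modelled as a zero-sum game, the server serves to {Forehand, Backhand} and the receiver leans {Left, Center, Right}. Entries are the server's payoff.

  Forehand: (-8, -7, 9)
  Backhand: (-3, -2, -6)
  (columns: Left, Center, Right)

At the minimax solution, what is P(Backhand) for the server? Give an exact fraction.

Row minima: Forehand → -8, Backhand → -6; maximin = -6.
Column maxima: Left → -3, Center → -2, Right → 9; minimax = -3.
-6 ≠ -3, so there is no saddle point; optimal play is mixed.
Center is strictly dominated by Left (it gives the server strictly more in every row), so the receiver never plays it.
On the remaining 2×2 (Forehand, Backhand vs Left, Right):
Let the server play Forehand with probability p. Expected payoff against Left: (-8)p + (-3)(1−p) = −5p − 3; against Right: 9p + (-6)(1−p) = 15p − 6.
Setting these equal: −5p − 3 = 15p − 6 ⇒ −20p = -3 ⇒ p = 3/20, and the value is (-5)·(3/20) − 3 = -15/4.
For the receiver: with q = P(Left), equating Forehand's and Backhand's payoffs gives −17q + 9 = 3q − 6 ⇒ q = 3/4.

17/20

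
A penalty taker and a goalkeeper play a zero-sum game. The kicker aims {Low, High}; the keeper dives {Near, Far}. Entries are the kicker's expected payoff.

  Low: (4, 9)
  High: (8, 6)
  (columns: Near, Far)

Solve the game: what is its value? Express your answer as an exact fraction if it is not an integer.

48/7

Row minima: Low → 4, High → 6; maximin = 6.
Column maxima: Near → 8, Far → 9; minimax = 8.
6 ≠ 8, so there is no saddle point; optimal play is mixed.
Let the kicker play Low with probability p. Expected payoff against Near: 4p + 8(1−p) = −4p + 8; against Far: 9p + 6(1−p) = 3p + 6.
Setting these equal: −4p + 8 = 3p + 6 ⇒ −7p = -2 ⇒ p = 2/7, and the value is (-4)·(2/7) + 8 = 48/7.
For the keeper: with q = P(Near), equating Low's and High's payoffs gives −5q + 9 = 2q + 6 ⇒ q = 3/7.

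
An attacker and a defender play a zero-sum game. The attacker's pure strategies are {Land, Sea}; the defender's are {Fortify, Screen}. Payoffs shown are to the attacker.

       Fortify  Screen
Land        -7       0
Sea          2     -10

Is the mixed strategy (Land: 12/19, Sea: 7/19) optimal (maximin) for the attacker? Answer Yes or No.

Yes

Against Fortify this mix gives (12/19)·(-7) + (7/19)·2 = -70/19.
Against Screen this mix gives (12/19)·0 + (7/19)·(-10) = -70/19.
All of the defender's active replies (Fortify, Screen) yield -70/19, and no column does worse for the attacker. The mix makes the defender indifferent and guarantees -70/19, so it is optimal.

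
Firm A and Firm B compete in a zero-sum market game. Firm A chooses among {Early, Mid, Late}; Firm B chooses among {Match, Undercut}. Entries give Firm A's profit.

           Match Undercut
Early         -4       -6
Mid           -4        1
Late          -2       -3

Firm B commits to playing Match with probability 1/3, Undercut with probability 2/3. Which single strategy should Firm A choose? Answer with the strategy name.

Mid

Expected payoff of Early: (1/3)·(-4) + (2/3)·(-6) = -16/3.
Expected payoff of Mid: (1/3)·(-4) + (2/3)·1 = -2/3.
Expected payoff of Late: (1/3)·(-2) + (2/3)·(-3) = -8/3.
The largest is -2/3, so Firm A's best response is Mid.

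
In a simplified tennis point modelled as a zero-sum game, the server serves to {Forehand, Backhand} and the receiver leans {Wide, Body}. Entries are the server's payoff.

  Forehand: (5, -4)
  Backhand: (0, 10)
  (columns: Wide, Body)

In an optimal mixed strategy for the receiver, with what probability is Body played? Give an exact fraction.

Row minima: Forehand → -4, Backhand → 0; maximin = 0.
Column maxima: Wide → 5, Body → 10; minimax = 5.
0 ≠ 5, so there is no saddle point; optimal play is mixed.
Let the server play Forehand with probability p. Expected payoff against Wide: 5p + 0(1−p) = 5p; against Body: (-4)p + 10(1−p) = −14p + 10.
Setting these equal: 5p = −14p + 10 ⇒ 19p = 10 ⇒ p = 10/19, and the value is (5)·(10/19) = 50/19.
For the receiver: with q = P(Wide), equating Forehand's and Backhand's payoffs gives 9q − 4 = −10q + 10 ⇒ q = 14/19.

5/19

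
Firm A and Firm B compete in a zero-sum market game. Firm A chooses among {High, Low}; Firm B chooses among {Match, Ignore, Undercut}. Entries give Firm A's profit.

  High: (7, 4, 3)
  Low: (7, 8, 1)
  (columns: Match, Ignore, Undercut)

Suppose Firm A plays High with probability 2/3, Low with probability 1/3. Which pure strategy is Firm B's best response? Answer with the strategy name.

If Firm B plays Match, Firm A's expected payoff is (2/3)·7 + (1/3)·7 = 7.
If Firm B plays Ignore, Firm A's expected payoff is (2/3)·4 + (1/3)·8 = 16/3.
If Firm B plays Undercut, Firm A's expected payoff is (2/3)·3 + (1/3)·1 = 7/3.
Firm B minimizes Firm A's payoff; the smallest is 7/3, so the best response is Undercut.

Undercut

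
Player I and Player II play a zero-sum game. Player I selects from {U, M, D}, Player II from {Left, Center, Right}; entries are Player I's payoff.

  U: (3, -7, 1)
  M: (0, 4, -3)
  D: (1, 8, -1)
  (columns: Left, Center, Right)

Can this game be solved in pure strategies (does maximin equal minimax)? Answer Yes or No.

Row minima: U → -7, M → -3, D → -1; maximin = -1.
Column maxima: Left → 3, Center → 8, Right → 1; minimax = 1.
-1 ≠ 1, so no pure-strategy equilibrium exists.

No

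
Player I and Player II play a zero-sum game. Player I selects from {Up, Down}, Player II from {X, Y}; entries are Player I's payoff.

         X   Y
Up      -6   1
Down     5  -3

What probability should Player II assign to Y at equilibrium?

11/15

Row minima: Up → -6, Down → -3; maximin = -3.
Column maxima: X → 5, Y → 1; minimax = 1.
-3 ≠ 1, so there is no saddle point; optimal play is mixed.
Let Player I play Up with probability p. Expected payoff against X: (-6)p + 5(1−p) = −11p + 5; against Y: 1p + (-3)(1−p) = 4p − 3.
Setting these equal: −11p + 5 = 4p − 3 ⇒ −15p = -8 ⇒ p = 8/15, and the value is (-11)·(8/15) + 5 = -13/15.
For Player II: with q = P(X), equating Up's and Down's payoffs gives −7q + 1 = 8q − 3 ⇒ q = 4/15.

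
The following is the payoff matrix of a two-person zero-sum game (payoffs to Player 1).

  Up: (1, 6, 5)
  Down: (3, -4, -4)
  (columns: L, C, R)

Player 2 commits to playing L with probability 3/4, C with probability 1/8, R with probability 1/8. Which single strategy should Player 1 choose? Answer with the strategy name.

Expected payoff of Up: (3/4)·1 + (1/8)·6 + (1/8)·5 = 17/8.
Expected payoff of Down: (3/4)·3 + (1/8)·(-4) + (1/8)·(-4) = 5/4.
The largest is 17/8, so Player 1's best response is Up.

Up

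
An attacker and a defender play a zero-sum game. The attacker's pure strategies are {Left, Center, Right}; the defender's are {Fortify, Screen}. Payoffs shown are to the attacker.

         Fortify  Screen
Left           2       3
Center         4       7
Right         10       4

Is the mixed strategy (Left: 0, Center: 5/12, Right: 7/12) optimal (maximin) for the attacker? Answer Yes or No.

Against Fortify this mix gives (5/12)·4 + (7/12)·10 = 15/2.
Against Screen this mix gives (5/12)·7 + (7/12)·4 = 21/4.
The defender will play Screen, holding the attacker to 21/4. Shifting weight toward the row that does better against Screen would raise this floor (the equalizing mix achieves 6 against both Screen and Fortify), so the proposed strategy is not optimal.

No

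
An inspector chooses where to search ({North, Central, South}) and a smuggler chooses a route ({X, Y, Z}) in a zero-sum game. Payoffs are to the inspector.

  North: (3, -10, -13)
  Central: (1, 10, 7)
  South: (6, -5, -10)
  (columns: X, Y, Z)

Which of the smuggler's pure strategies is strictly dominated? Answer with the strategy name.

Z holds the inspector's payoff strictly below Y in every row: -13 < -10, 7 < 10, -10 < -5.
So Y is strictly dominated for the smuggler.

Y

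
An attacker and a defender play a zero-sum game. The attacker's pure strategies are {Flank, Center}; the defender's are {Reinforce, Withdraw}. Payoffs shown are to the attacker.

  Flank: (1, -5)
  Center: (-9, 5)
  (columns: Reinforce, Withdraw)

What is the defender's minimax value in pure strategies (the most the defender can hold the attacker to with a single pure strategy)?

Column maxima: Reinforce → 1, Withdraw → 5.
The smallest of these is 1.

1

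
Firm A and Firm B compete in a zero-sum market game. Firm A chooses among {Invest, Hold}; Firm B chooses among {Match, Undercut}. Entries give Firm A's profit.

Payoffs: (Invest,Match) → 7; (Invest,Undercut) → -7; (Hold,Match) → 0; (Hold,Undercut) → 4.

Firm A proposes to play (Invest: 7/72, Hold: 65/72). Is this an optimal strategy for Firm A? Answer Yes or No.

No

Against Match this mix gives (7/72)·7 + (65/72)·0 = 49/72.
Against Undercut this mix gives (7/72)·(-7) + (65/72)·4 = 211/72.
Firm B will play Match, holding Firm A to 49/72. Shifting weight toward the row that does better against Match would raise this floor (the equalizing mix achieves 14/9 against both Match and Undercut), so the proposed strategy is not optimal.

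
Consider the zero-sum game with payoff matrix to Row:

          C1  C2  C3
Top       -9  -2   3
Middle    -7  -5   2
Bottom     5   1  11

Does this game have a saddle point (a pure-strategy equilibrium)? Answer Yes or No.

Yes

Row minima: Top → -9, Middle → -7, Bottom → 1; maximin = 1.
Column maxima: C1 → 5, C2 → 1, C3 → 11; minimax = 1.
maximin = minimax = 1, so a saddle point exists.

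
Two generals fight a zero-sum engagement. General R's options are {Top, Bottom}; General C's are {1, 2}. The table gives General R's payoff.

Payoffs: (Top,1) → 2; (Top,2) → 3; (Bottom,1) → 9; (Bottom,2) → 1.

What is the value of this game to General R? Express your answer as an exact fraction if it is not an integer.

25/9

Row minima: Top → 2, Bottom → 1; maximin = 2.
Column maxima: 1 → 9, 2 → 3; minimax = 3.
2 ≠ 3, so there is no saddle point; optimal play is mixed.
Let General R play Top with probability p. Expected payoff against 1: 2p + 9(1−p) = −7p + 9; against 2: 3p + 1(1−p) = 2p + 1.
Setting these equal: −7p + 9 = 2p + 1 ⇒ −9p = -8 ⇒ p = 8/9, and the value is (-7)·(8/9) + 9 = 25/9.
For General C: with q = P(1), equating Top's and Bottom's payoffs gives −q + 3 = 8q + 1 ⇒ q = 2/9.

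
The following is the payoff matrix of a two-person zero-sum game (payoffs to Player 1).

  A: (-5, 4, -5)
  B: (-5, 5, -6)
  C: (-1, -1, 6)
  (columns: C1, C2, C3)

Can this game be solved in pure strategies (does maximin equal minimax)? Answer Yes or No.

Row minima: A → -5, B → -6, C → -1; maximin = -1.
Column maxima: C1 → -1, C2 → 5, C3 → 6; minimax = -1.
maximin = minimax = -1, so a saddle point exists.

Yes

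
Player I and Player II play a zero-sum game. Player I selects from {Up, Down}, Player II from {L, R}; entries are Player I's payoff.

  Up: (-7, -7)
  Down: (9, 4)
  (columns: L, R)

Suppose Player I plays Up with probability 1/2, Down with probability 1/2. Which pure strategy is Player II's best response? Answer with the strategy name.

If Player II plays L, Player I's expected payoff is (1/2)·(-7) + (1/2)·9 = 1.
If Player II plays R, Player I's expected payoff is (1/2)·(-7) + (1/2)·4 = -3/2.
Player II minimizes Player I's payoff; the smallest is -3/2, so the best response is R.

R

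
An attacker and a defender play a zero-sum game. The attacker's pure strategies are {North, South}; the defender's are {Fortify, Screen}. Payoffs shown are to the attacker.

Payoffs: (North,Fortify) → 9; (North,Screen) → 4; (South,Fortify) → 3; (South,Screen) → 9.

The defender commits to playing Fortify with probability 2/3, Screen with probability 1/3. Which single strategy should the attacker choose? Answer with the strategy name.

North

Expected payoff of North: (2/3)·9 + (1/3)·4 = 22/3.
Expected payoff of South: (2/3)·3 + (1/3)·9 = 5.
The largest is 22/3, so the attacker's best response is North.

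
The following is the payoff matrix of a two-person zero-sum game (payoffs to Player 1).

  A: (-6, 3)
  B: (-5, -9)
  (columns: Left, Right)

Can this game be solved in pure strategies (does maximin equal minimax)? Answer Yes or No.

Row minima: A → -6, B → -9; maximin = -6.
Column maxima: Left → -5, Right → 3; minimax = -5.
-6 ≠ -5, so no pure-strategy equilibrium exists.

No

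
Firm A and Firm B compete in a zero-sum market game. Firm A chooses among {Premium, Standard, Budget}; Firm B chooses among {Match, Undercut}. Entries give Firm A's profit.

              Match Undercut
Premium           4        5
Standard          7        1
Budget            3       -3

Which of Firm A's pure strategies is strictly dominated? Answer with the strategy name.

Budget

Premium gives a strictly higher payoff than Budget against every column: 4 > 3, 5 > -3.
So Budget is strictly dominated and Firm A never plays it.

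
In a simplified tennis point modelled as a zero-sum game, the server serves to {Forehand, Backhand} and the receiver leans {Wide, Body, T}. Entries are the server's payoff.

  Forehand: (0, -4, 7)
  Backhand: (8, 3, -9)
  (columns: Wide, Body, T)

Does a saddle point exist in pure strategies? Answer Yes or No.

No

Row minima: Forehand → -4, Backhand → -9; maximin = -4.
Column maxima: Wide → 8, Body → 3, T → 7; minimax = 3.
-4 ≠ 3, so no pure-strategy equilibrium exists.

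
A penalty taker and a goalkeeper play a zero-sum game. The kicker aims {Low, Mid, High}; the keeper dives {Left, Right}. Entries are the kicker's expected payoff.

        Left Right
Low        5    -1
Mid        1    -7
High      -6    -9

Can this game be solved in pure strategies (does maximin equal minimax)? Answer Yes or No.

Row minima: Low → -1, Mid → -7, High → -9; maximin = -1.
Column maxima: Left → 5, Right → -1; minimax = -1.
maximin = minimax = -1, so a saddle point exists.

Yes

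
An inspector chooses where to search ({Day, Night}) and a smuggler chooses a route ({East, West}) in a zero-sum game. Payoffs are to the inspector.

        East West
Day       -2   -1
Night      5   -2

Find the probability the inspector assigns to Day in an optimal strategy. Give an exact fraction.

7/8

Row minima: Day → -2, Night → -2; maximin = -2.
Column maxima: East → 5, West → -1; minimax = -1.
-2 ≠ -1, so there is no saddle point; optimal play is mixed.
Let the inspector play Day with probability p. Expected payoff against East: (-2)p + 5(1−p) = −7p + 5; against West: (-1)p + (-2)(1−p) = p − 2.
Setting these equal: −7p + 5 = p − 2 ⇒ −8p = -7 ⇒ p = 7/8, and the value is (-7)·(7/8) + 5 = -9/8.
For the smuggler: with q = P(East), equating Day's and Night's payoffs gives −q − 1 = 7q − 2 ⇒ q = 1/8.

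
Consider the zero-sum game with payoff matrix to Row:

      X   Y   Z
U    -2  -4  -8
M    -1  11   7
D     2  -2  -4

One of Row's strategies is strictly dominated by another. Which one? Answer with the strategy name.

U

M gives a strictly higher payoff than U against every column: -1 > -2, 11 > -4, 7 > -8.
So U is strictly dominated and Row never plays it.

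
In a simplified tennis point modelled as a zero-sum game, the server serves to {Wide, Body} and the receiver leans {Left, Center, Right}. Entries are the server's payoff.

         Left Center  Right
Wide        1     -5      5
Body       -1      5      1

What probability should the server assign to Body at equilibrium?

Row minima: Wide → -5, Body → -1; maximin = -1.
Column maxima: Left → 1, Center → 5, Right → 5; minimax = 1.
-1 ≠ 1, so there is no saddle point; optimal play is mixed.
Right is strictly dominated by Left (it gives the server strictly more in every row), so the receiver never plays it.
On the remaining 2×2 (Wide, Body vs Left, Center):
Let the server play Wide with probability p. Expected payoff against Left: 1p + (-1)(1−p) = 2p − 1; against Center: (-5)p + 5(1−p) = −10p + 5.
Setting these equal: 2p − 1 = −10p + 5 ⇒ 12p = 6 ⇒ p = 1/2, and the value is (2)·(1/2) − 1 = 0.
For the receiver: with q = P(Left), equating Wide's and Body's payoffs gives 6q − 5 = −6q + 5 ⇒ q = 5/6.

1/2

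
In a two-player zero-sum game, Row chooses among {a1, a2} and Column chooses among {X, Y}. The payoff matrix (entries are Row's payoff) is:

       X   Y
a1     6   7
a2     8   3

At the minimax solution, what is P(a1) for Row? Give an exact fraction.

5/6

Row minima: a1 → 6, a2 → 3; maximin = 6.
Column maxima: X → 8, Y → 7; minimax = 7.
6 ≠ 7, so there is no saddle point; optimal play is mixed.
Let Row play a1 with probability p. Expected payoff against X: 6p + 8(1−p) = −2p + 8; against Y: 7p + 3(1−p) = 4p + 3.
Setting these equal: −2p + 8 = 4p + 3 ⇒ −6p = -5 ⇒ p = 5/6, and the value is (-2)·(5/6) + 8 = 19/3.
For Column: with q = P(X), equating a1's and a2's payoffs gives −q + 7 = 5q + 3 ⇒ q = 2/3.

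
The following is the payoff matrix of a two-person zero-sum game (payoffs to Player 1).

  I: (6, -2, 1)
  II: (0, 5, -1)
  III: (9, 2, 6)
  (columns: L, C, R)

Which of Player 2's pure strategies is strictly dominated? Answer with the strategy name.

L

R holds Player 1's payoff strictly below L in every row: 1 < 6, -1 < 0, 6 < 9.
So L is strictly dominated for Player 2.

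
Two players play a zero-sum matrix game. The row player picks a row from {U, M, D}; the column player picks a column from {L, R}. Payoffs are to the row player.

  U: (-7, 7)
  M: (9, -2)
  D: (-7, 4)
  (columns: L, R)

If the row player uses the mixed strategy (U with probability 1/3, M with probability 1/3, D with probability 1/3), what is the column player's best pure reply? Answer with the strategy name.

If the column player plays L, the row player's expected payoff is (1/3)·(-7) + (1/3)·9 + (1/3)·(-7) = -5/3.
If the column player plays R, the row player's expected payoff is (1/3)·7 + (1/3)·(-2) + (1/3)·4 = 3.
The column player minimizes the row player's payoff; the smallest is -5/3, so the best response is L.

L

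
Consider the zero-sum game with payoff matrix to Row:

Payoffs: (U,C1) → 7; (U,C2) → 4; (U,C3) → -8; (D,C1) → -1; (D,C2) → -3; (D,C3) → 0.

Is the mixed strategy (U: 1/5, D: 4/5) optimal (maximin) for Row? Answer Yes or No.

Against C1 this mix gives (1/5)·7 + (4/5)·(-1) = 3/5.
Against C2 this mix gives (1/5)·4 + (4/5)·(-3) = -8/5.
Against C3 this mix gives (1/5)·(-8) + (4/5)·0 = -8/5.
All of Column's active replies (C2, C3) yield -8/5, and no column does worse for Row. The mix makes Column indifferent and guarantees -8/5, so it is optimal.

Yes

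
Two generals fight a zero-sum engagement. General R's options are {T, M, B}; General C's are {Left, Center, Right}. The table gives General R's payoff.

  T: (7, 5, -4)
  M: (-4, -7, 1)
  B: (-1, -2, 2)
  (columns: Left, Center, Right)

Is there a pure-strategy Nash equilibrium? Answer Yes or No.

No

Row minima: T → -4, M → -7, B → -2; maximin = -2.
Column maxima: Left → 7, Center → 5, Right → 2; minimax = 2.
-2 ≠ 2, so no pure-strategy equilibrium exists.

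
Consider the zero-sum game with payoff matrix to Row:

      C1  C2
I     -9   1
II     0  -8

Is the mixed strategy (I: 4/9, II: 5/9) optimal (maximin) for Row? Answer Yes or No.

Yes

Against C1 this mix gives (4/9)·(-9) + (5/9)·0 = -4.
Against C2 this mix gives (4/9)·1 + (5/9)·(-8) = -4.
All of Column's active replies (C1, C2) yield -4, and no column does worse for Row. The mix makes Column indifferent and guarantees -4, so it is optimal.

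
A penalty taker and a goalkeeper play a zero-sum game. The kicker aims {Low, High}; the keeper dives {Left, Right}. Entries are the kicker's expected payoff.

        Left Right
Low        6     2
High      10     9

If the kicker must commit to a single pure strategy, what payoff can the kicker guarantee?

Row minima: Low → 2, High → 9.
The best of these is 9.

9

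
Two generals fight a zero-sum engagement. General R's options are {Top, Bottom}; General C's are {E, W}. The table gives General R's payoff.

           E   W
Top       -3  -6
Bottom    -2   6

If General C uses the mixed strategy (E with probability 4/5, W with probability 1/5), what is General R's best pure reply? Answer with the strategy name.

Bottom

Expected payoff of Top: (4/5)·(-3) + (1/5)·(-6) = -18/5.
Expected payoff of Bottom: (4/5)·(-2) + (1/5)·6 = -2/5.
The largest is -2/5, so General R's best response is Bottom.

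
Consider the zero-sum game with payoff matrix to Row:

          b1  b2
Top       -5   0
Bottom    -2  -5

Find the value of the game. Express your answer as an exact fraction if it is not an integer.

-25/8

Row minima: Top → -5, Bottom → -5; maximin = -5.
Column maxima: b1 → -2, b2 → 0; minimax = -2.
-5 ≠ -2, so there is no saddle point; optimal play is mixed.
Let Row play Top with probability p. Expected payoff against b1: (-5)p + (-2)(1−p) = −3p − 2; against b2: 0p + (-5)(1−p) = 5p − 5.
Setting these equal: −3p − 2 = 5p − 5 ⇒ −8p = -3 ⇒ p = 3/8, and the value is (-3)·(3/8) − 2 = -25/8.
For Column: with q = P(b1), equating Top's and Bottom's payoffs gives −5q = 3q − 5 ⇒ q = 5/8.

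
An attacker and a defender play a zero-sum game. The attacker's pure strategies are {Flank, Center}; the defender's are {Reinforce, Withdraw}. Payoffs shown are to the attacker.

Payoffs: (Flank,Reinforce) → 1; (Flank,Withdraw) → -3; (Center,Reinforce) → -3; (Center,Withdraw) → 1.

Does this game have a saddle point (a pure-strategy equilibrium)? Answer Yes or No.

Row minima: Flank → -3, Center → -3; maximin = -3.
Column maxima: Reinforce → 1, Withdraw → 1; minimax = 1.
-3 ≠ 1, so no pure-strategy equilibrium exists.

No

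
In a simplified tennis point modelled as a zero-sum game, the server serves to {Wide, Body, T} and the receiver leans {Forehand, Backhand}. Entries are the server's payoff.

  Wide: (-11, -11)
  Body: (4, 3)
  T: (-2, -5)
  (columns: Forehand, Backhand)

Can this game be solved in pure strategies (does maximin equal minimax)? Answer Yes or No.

Yes

Row minima: Wide → -11, Body → 3, T → -5; maximin = 3.
Column maxima: Forehand → 4, Backhand → 3; minimax = 3.
maximin = minimax = 3, so a saddle point exists.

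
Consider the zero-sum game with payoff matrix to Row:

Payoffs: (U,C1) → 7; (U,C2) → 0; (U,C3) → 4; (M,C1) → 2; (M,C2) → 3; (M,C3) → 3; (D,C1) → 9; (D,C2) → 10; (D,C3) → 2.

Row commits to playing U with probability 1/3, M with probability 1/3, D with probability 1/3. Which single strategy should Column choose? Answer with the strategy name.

C3

If Column plays C1, Row's expected payoff is (1/3)·7 + (1/3)·2 + (1/3)·9 = 6.
If Column plays C2, Row's expected payoff is (1/3)·0 + (1/3)·3 + (1/3)·10 = 13/3.
If Column plays C3, Row's expected payoff is (1/3)·4 + (1/3)·3 + (1/3)·2 = 3.
Column minimizes Row's payoff; the smallest is 3, so the best response is C3.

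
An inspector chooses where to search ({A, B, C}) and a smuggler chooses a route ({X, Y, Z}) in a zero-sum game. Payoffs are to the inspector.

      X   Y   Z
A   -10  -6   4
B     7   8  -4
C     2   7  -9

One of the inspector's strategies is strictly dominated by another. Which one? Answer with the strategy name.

C

B gives a strictly higher payoff than C against every column: 7 > 2, 8 > 7, -4 > -9.
So C is strictly dominated and the inspector never plays it.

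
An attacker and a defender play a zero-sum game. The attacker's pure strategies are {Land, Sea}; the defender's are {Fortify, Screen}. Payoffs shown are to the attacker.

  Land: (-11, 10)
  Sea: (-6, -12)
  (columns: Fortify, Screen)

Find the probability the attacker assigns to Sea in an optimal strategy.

7/9

Row minima: Land → -11, Sea → -12; maximin = -11.
Column maxima: Fortify → -6, Screen → 10; minimax = -6.
-11 ≠ -6, so there is no saddle point; optimal play is mixed.
Let the attacker play Land with probability p. Expected payoff against Fortify: (-11)p + (-6)(1−p) = −5p − 6; against Screen: 10p + (-12)(1−p) = 22p − 12.
Setting these equal: −5p − 6 = 22p − 12 ⇒ −27p = -6 ⇒ p = 2/9, and the value is (-5)·(2/9) − 6 = -64/9.
For the defender: with q = P(Fortify), equating Land's and Sea's payoffs gives −21q + 10 = 6q − 12 ⇒ q = 22/27.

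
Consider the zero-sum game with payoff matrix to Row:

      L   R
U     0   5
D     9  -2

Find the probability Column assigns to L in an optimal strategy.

Row minima: U → 0, D → -2; maximin = 0.
Column maxima: L → 9, R → 5; minimax = 5.
0 ≠ 5, so there is no saddle point; optimal play is mixed.
Let Row play U with probability p. Expected payoff against L: 0p + 9(1−p) = −9p + 9; against R: 5p + (-2)(1−p) = 7p − 2.
Setting these equal: −9p + 9 = 7p − 2 ⇒ −16p = -11 ⇒ p = 11/16, and the value is (-9)·(11/16) + 9 = 45/16.
For Column: with q = P(L), equating U's and D's payoffs gives −5q + 5 = 11q − 2 ⇒ q = 7/16.

7/16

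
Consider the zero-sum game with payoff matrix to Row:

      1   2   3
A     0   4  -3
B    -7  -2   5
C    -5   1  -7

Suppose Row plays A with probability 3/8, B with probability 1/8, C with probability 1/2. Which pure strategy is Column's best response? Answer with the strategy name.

3

If Column plays 1, Row's expected payoff is (3/8)·0 + (1/8)·(-7) + (1/2)·(-5) = -27/8.
If Column plays 2, Row's expected payoff is (3/8)·4 + (1/8)·(-2) + (1/2)·1 = 7/4.
If Column plays 3, Row's expected payoff is (3/8)·(-3) + (1/8)·5 + (1/2)·(-7) = -4.
Column minimizes Row's payoff; the smallest is -4, so the best response is 3.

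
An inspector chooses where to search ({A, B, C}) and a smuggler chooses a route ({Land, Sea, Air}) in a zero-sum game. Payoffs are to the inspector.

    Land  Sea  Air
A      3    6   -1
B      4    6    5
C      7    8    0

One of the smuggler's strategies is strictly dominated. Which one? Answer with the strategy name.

Land holds the inspector's payoff strictly below Sea in every row: 3 < 6, 4 < 6, 7 < 8.
So Sea is strictly dominated for the smuggler.

Sea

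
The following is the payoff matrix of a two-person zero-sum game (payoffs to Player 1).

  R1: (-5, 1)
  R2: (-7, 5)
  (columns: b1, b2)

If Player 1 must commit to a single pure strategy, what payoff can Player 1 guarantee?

Row minima: R1 → -5, R2 → -7.
The best of these is -5.

-5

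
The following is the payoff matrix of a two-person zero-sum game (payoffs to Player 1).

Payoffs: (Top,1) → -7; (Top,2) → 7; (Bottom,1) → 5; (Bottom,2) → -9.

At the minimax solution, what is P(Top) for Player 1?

1/2

Row minima: Top → -7, Bottom → -9; maximin = -7.
Column maxima: 1 → 5, 2 → 7; minimax = 5.
-7 ≠ 5, so there is no saddle point; optimal play is mixed.
Let Player 1 play Top with probability p. Expected payoff against 1: (-7)p + 5(1−p) = −12p + 5; against 2: 7p + (-9)(1−p) = 16p − 9.
Setting these equal: −12p + 5 = 16p − 9 ⇒ −28p = -14 ⇒ p = 1/2, and the value is (-12)·(1/2) + 5 = -1.
For Player 2: with q = P(1), equating Top's and Bottom's payoffs gives −14q + 7 = 14q − 9 ⇒ q = 4/7.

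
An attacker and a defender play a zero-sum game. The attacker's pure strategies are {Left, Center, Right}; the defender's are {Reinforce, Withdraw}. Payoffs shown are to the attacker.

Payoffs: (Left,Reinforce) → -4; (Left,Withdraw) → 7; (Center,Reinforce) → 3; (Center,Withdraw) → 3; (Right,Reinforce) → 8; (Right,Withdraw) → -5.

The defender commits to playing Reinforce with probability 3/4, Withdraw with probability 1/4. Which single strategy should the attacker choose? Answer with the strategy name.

Right

Expected payoff of Left: (3/4)·(-4) + (1/4)·7 = -5/4.
Expected payoff of Center: (3/4)·3 + (1/4)·3 = 3.
Expected payoff of Right: (3/4)·8 + (1/4)·(-5) = 19/4.
The largest is 19/4, so the attacker's best response is Right.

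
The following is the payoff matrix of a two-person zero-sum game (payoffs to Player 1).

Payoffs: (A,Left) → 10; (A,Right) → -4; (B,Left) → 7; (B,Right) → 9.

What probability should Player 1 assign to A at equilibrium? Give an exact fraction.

1/8

Row minima: A → -4, B → 7; maximin = 7.
Column maxima: Left → 10, Right → 9; minimax = 9.
7 ≠ 9, so there is no saddle point; optimal play is mixed.
Let Player 1 play A with probability p. Expected payoff against Left: 10p + 7(1−p) = 3p + 7; against Right: (-4)p + 9(1−p) = −13p + 9.
Setting these equal: 3p + 7 = −13p + 9 ⇒ 16p = 2 ⇒ p = 1/8, and the value is (3)·(1/8) + 7 = 59/8.
For Player 2: with q = P(Left), equating A's and B's payoffs gives 14q − 4 = −2q + 9 ⇒ q = 13/16.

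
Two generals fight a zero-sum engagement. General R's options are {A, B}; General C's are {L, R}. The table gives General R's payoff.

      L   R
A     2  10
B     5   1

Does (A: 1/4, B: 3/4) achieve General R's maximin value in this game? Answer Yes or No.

Against L this mix gives (1/4)·2 + (3/4)·5 = 17/4.
Against R this mix gives (1/4)·10 + (3/4)·1 = 13/4.
General C will play R, holding General R to 13/4. Shifting weight toward the row that does better against R would raise this floor (the equalizing mix achieves 4 against both R and L), so the proposed strategy is not optimal.

No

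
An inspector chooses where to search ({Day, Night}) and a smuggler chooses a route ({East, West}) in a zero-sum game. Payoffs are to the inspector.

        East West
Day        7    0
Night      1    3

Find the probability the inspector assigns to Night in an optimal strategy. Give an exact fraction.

7/9

Row minima: Day → 0, Night → 1; maximin = 1.
Column maxima: East → 7, West → 3; minimax = 3.
1 ≠ 3, so there is no saddle point; optimal play is mixed.
Let the inspector play Day with probability p. Expected payoff against East: 7p + 1(1−p) = 6p + 1; against West: 0p + 3(1−p) = −3p + 3.
Setting these equal: 6p + 1 = −3p + 3 ⇒ 9p = 2 ⇒ p = 2/9, and the value is (6)·(2/9) + 1 = 7/3.
For the smuggler: with q = P(East), equating Day's and Night's payoffs gives 7q = −2q + 3 ⇒ q = 1/3.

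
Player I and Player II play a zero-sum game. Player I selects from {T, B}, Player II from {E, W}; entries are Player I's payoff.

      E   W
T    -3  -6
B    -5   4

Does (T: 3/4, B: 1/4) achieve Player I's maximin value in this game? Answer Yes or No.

Yes

Against E this mix gives (3/4)·(-3) + (1/4)·(-5) = -7/2.
Against W this mix gives (3/4)·(-6) + (1/4)·4 = -7/2.
All of Player II's active replies (E, W) yield -7/2, and no column does worse for Player I. The mix makes Player II indifferent and guarantees -7/2, so it is optimal.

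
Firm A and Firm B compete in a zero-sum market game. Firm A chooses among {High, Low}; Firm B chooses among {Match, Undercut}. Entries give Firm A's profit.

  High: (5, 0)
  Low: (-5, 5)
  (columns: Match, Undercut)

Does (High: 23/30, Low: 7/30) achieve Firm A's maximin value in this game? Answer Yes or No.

Against Match this mix gives (23/30)·5 + (7/30)·(-5) = 8/3.
Against Undercut this mix gives (23/30)·0 + (7/30)·5 = 7/6.
Firm B will play Undercut, holding Firm A to 7/6. Shifting weight toward the row that does better against Undercut would raise this floor (the equalizing mix achieves 5/3 against both Undercut and Match), so the proposed strategy is not optimal.

No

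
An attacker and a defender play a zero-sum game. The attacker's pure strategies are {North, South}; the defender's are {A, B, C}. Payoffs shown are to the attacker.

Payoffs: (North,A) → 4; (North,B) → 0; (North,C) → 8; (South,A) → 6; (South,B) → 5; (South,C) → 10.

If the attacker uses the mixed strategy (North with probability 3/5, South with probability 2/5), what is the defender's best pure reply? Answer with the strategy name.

B

If the defender plays A, the attacker's expected payoff is (3/5)·4 + (2/5)·6 = 24/5.
If the defender plays B, the attacker's expected payoff is (3/5)·0 + (2/5)·5 = 2.
If the defender plays C, the attacker's expected payoff is (3/5)·8 + (2/5)·10 = 44/5.
The defender minimizes the attacker's payoff; the smallest is 2, so the best response is B.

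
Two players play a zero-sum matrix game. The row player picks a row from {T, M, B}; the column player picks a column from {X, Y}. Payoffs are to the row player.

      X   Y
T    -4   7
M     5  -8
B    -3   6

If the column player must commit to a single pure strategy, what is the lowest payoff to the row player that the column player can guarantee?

Column maxima: X → 5, Y → 7.
The smallest of these is 5.

5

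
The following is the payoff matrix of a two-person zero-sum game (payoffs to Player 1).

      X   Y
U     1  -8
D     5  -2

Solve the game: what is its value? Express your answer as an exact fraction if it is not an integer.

Row minima: U → -8, D → -2; maximin = -2.
Column maxima: X → 5, Y → -2; minimax = -2.
Since maximin = minimax = -2, there is a saddle point and the value is -2.

-2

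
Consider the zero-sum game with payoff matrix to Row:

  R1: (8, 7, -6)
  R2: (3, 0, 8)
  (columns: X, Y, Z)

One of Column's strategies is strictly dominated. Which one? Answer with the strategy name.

Y holds Row's payoff strictly below X in every row: 7 < 8, 0 < 3.
So X is strictly dominated for Column.

X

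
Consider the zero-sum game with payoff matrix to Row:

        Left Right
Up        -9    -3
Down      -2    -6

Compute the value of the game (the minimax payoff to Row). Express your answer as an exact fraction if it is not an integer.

-24/5

Row minima: Up → -9, Down → -6; maximin = -6.
Column maxima: Left → -2, Right → -3; minimax = -3.
-6 ≠ -3, so there is no saddle point; optimal play is mixed.
Let Row play Up with probability p. Expected payoff against Left: (-9)p + (-2)(1−p) = −7p − 2; against Right: (-3)p + (-6)(1−p) = 3p − 6.
Setting these equal: −7p − 2 = 3p − 6 ⇒ −10p = -4 ⇒ p = 2/5, and the value is (-7)·(2/5) − 2 = -24/5.
For Column: with q = P(Left), equating Up's and Down's payoffs gives −6q − 3 = 4q − 6 ⇒ q = 3/10.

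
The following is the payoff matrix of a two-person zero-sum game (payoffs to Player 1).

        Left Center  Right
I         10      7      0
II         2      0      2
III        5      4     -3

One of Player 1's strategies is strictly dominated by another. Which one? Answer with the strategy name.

III

I gives a strictly higher payoff than III against every column: 10 > 5, 7 > 4, 0 > -3.
So III is strictly dominated and Player 1 never plays it.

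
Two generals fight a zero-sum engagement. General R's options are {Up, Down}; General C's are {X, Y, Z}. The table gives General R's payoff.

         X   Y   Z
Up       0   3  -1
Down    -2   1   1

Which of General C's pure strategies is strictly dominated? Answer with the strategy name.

X holds General R's payoff strictly below Y in every row: 0 < 3, -2 < 1.
So Y is strictly dominated for General C.

Y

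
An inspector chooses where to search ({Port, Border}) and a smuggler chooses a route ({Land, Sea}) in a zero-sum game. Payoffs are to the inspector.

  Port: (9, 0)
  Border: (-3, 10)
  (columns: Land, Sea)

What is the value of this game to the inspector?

Row minima: Port → 0, Border → -3; maximin = 0.
Column maxima: Land → 9, Sea → 10; minimax = 9.
0 ≠ 9, so there is no saddle point; optimal play is mixed.
Let the inspector play Port with probability p. Expected payoff against Land: 9p + (-3)(1−p) = 12p − 3; against Sea: 0p + 10(1−p) = −10p + 10.
Setting these equal: 12p − 3 = −10p + 10 ⇒ 22p = 13 ⇒ p = 13/22, and the value is (12)·(13/22) − 3 = 45/11.
For the smuggler: with q = P(Land), equating Port's and Border's payoffs gives 9q = −13q + 10 ⇒ q = 5/11.

45/11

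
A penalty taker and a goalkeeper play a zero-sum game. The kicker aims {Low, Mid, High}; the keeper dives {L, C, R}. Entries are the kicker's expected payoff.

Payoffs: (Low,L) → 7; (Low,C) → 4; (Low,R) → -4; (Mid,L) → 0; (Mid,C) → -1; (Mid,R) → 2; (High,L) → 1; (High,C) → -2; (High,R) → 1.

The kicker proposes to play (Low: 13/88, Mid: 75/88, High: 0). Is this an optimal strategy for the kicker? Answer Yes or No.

Against L this mix gives (13/88)·7 + (75/88)·0 = 91/88.
Against C this mix gives (13/88)·4 + (75/88)·(-1) = -23/88.
Against R this mix gives (13/88)·(-4) + (75/88)·2 = 49/44.
The keeper will play C, holding the kicker to -23/88. Shifting weight toward the row that does better against C would raise this floor (the equalizing mix achieves 4/11 against both C and R), so the proposed strategy is not optimal.

No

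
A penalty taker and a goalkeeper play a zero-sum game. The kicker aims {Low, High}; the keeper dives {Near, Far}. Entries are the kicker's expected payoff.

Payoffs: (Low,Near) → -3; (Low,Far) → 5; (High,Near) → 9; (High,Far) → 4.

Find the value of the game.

57/13

Row minima: Low → -3, High → 4; maximin = 4.
Column maxima: Near → 9, Far → 5; minimax = 5.
4 ≠ 5, so there is no saddle point; optimal play is mixed.
Let the kicker play Low with probability p. Expected payoff against Near: (-3)p + 9(1−p) = −12p + 9; against Far: 5p + 4(1−p) = p + 4.
Setting these equal: −12p + 9 = p + 4 ⇒ −13p = -5 ⇒ p = 5/13, and the value is (-12)·(5/13) + 9 = 57/13.
For the keeper: with q = P(Near), equating Low's and High's payoffs gives −8q + 5 = 5q + 4 ⇒ q = 1/13.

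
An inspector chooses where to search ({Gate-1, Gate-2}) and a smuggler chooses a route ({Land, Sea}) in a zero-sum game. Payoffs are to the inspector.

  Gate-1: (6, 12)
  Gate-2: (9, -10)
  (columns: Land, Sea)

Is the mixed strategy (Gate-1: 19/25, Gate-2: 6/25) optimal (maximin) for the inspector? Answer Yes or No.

Yes

Against Land this mix gives (19/25)·6 + (6/25)·9 = 168/25.
Against Sea this mix gives (19/25)·12 + (6/25)·(-10) = 168/25.
All of the smuggler's active replies (Land, Sea) yield 168/25, and no column does worse for the inspector. The mix makes the smuggler indifferent and guarantees 168/25, so it is optimal.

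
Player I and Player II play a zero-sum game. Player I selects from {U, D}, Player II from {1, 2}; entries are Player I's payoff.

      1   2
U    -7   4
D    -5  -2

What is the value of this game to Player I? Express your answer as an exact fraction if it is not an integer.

-5

Row minima: U → -7, D → -5; maximin = -5.
Column maxima: 1 → -5, 2 → 4; minimax = -5.
Since maximin = minimax = -5, there is a saddle point and the value is -5.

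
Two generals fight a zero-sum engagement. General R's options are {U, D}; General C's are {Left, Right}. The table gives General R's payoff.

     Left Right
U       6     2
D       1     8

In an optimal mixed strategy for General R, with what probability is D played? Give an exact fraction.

Row minima: U → 2, D → 1; maximin = 2.
Column maxima: Left → 6, Right → 8; minimax = 6.
2 ≠ 6, so there is no saddle point; optimal play is mixed.
Let General R play U with probability p. Expected payoff against Left: 6p + 1(1−p) = 5p + 1; against Right: 2p + 8(1−p) = −6p + 8.
Setting these equal: 5p + 1 = −6p + 8 ⇒ 11p = 7 ⇒ p = 7/11, and the value is (5)·(7/11) + 1 = 46/11.
For General C: with q = P(Left), equating U's and D's payoffs gives 4q + 2 = −7q + 8 ⇒ q = 6/11.

4/11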